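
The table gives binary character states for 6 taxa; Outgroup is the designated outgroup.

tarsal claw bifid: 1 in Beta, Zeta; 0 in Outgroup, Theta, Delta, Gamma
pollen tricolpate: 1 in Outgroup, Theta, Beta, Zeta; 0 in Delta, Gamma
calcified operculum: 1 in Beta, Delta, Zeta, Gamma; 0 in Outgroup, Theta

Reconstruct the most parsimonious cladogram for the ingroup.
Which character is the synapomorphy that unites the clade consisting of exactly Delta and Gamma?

Character polarity is set by the outgroup: the derived state is whichever differs from the outgroup's state, so for pollen tricolpate the derived state is '0', and for the remaining characters it is '1'.
tarsal claw bifid (derived state '1') is shared by Beta and Zeta — a synapomorphy uniting that clade.
pollen tricolpate: derived state '0' in Delta and Gamma only — synapomorphy for {Delta, Gamma}.
Only Beta, Delta, Gamma, and Zeta show the derived state '1' for calcified operculum, supporting them as a clade.
Most parsimonious ingroup topology: (Theta,((Beta,Zeta),(Delta,Gamma))).
The clade {Delta, Gamma} is supported by pollen tricolpate: its derived state '0' occurs in exactly those taxa and in no other taxon (including the outgroup).

pollen tricolpate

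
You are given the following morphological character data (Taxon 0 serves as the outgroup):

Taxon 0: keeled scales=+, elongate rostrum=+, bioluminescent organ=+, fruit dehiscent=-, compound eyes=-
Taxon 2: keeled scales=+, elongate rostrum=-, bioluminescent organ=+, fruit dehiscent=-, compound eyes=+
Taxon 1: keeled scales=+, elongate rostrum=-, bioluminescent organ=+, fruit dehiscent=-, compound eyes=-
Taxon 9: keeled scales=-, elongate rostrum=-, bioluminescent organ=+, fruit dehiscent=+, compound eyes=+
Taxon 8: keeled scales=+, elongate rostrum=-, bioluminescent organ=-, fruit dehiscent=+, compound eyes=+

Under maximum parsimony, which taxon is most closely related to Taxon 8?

Taxon 9

Character polarity is set by the outgroup: the derived state is whichever differs from the outgroup's state, so for keeled scales, elongate rostrum, bioluminescent organ the derived state is '-', and for the remaining characters it is '+'.
keeled scales: derived state '-' in Taxon 9 only — an autapomorphy, so it tells us nothing about relationships among taxa.
elongate rostrum (derived state '-') is shared by all ingroup taxa — unites the whole ingroup.
bioluminescent organ (derived state '-') is unique to Taxon 8 (autapomorphy; uninformative for grouping).
fruit dehiscent: derived state '+' in Taxon 8 and Taxon 9 only — synapomorphy for {Taxon 8, Taxon 9}.
compound eyes (derived state '+') is shared by Taxon 2, Taxon 8, and Taxon 9 — a synapomorphy uniting that clade.
Most parsimonious ingroup topology: ((Taxon 2,(Taxon 9,Taxon 8)),Taxon 1).
Taxon 8 and Taxon 9 form a cherry on this tree, so they are sister taxa.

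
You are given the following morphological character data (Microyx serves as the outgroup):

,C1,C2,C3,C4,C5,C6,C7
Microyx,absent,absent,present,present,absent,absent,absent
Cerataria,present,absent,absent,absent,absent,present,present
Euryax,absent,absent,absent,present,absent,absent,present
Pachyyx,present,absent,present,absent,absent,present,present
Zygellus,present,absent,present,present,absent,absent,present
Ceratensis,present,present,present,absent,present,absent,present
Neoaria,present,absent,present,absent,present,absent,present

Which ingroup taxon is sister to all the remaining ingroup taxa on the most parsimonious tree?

Character polarity is set by the outgroup: the derived state is whichever differs from the outgroup's state, so for C3, C4 the derived state is 'absent', and for the remaining characters it is 'present'.
Only Cerataria, Ceratensis, Neoaria, Pachyyx, and Zygellus show the derived state 'present' for C1, supporting them as a clade.
C2: derived state 'present' in Ceratensis only — an autapomorphy, so it tells us nothing about relationships among taxa.
C3 (state 'absent') occurs in Cerataria and Euryax but conflicts with the nesting implied by the other characters — most parsimoniously interpreted as homoplasy.
Only Cerataria, Ceratensis, Neoaria, and Pachyyx show the derived state 'absent' for C4, supporting them as a clade.
C5: derived state 'present' in Ceratensis and Neoaria only — synapomorphy for {Ceratensis, Neoaria}.
Only Cerataria and Pachyyx show the derived state 'present' for C6, supporting them as a clade.
All ingroup taxa share the derived state 'present' for C7; it defines the ingroup but does not resolve relationships within it.
Most parsimonious ingroup topology: ((((Cerataria,Pachyyx),(Ceratensis,Neoaria)),Zygellus),Euryax).
Euryax is sister to the clade containing all other ingroup taxa, so it is the earliest-diverging (most basal) ingroup lineage.

Euryax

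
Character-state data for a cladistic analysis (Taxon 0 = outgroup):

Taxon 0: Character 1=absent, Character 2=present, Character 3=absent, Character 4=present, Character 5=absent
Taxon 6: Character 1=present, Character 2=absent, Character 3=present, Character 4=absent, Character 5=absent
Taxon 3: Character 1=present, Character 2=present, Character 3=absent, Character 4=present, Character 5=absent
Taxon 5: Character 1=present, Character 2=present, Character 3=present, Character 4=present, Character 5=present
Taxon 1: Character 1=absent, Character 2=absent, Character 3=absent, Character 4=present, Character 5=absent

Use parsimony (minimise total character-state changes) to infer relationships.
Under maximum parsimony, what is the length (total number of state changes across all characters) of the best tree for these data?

6

Character polarity is set by the outgroup: the derived state is whichever differs from the outgroup's state, so for Character 2, Character 4 the derived state is 'absent', and for the remaining characters it is 'present'.
Character 1 (derived state 'present') is shared by Taxon 3, Taxon 5, and Taxon 6 — a synapomorphy uniting that clade.
Character 2 groups Taxon 1 and Taxon 6, which is incompatible with the clades supported by the remaining characters; treating it as convergent (homoplasy) costs fewer steps than any alternative tree.
Character 3 (derived state 'present') is shared by Taxon 5 and Taxon 6 — a synapomorphy uniting that clade.
Character 4: derived state 'absent' in Taxon 6 only — an autapomorphy, so it tells us nothing about relationships among taxa.
Character 5 (derived state 'present') is unique to Taxon 5 (autapomorphy; uninformative for grouping).
Most parsimonious ingroup topology: (((Taxon 6,Taxon 5),Taxon 3),Taxon 1).
Changes per character on this tree: Character 1: 1; Character 2: 2; Character 3: 1; Character 4: 1; Character 5: 1.
Total = 6.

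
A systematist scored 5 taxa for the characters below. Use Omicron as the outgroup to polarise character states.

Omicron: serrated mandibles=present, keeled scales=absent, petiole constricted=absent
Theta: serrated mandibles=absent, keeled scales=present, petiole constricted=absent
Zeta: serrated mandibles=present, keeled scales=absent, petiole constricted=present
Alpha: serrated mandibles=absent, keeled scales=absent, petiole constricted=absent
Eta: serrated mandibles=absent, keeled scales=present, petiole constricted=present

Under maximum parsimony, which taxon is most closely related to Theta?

Character polarity is set by the outgroup: the derived state is whichever differs from the outgroup's state, so for serrated mandibles the derived state is 'absent', and for the remaining characters it is 'present'.
serrated mandibles (derived state 'absent') is shared by Alpha, Eta, and Theta — a synapomorphy uniting that clade.
keeled scales: derived state 'present' in Eta and Theta only — synapomorphy for {Eta, Theta}.
petiole constricted groups Eta and Zeta, which is incompatible with the clades supported by the remaining characters; treating it as convergent (homoplasy) costs fewer steps than any alternative tree.
Most parsimonious ingroup topology: (((Eta,Theta),Alpha),Zeta).
Theta and Eta form a cherry on this tree, so they are sister taxa.

Eta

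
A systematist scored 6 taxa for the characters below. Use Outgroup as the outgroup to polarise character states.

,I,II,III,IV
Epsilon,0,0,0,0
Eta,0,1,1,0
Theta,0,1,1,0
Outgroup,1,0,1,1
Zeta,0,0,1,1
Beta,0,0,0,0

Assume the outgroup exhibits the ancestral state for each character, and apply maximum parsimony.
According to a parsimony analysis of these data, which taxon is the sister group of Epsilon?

Beta

Character polarity is set by the outgroup: the derived state is whichever differs from the outgroup's state, so for I, III, IV the derived state is '0', and for the remaining characters it is '1'.
I (derived state '0') is shared by all ingroup taxa — unites the whole ingroup.
Only Eta and Theta show the derived state '1' for II, supporting them as a clade.
III: derived state '0' in Beta and Epsilon only — synapomorphy for {Beta, Epsilon}.
Only Beta, Epsilon, Eta, and Theta show the derived state '0' for IV, supporting them as a clade.
Most parsimonious ingroup topology: (Zeta,((Epsilon,Beta),(Theta,Eta))).
Epsilon and Beta form a cherry on this tree, so they are sister taxa.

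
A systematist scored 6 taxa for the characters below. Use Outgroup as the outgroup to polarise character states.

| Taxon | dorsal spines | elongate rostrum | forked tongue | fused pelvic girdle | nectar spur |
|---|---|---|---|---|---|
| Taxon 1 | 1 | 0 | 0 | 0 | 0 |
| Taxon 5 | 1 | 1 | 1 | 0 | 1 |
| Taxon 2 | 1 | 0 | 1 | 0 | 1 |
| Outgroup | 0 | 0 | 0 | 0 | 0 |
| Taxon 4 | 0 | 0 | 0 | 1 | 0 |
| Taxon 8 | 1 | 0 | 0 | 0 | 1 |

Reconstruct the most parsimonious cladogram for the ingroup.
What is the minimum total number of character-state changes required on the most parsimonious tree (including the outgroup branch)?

The outgroup has state '0' for every character, so '1' is the derived state throughout.
dorsal spines: derived state '1' in Taxon 1, Taxon 2, Taxon 5, and Taxon 8 only — synapomorphy for {Taxon 1, Taxon 2, Taxon 5, Taxon 8}.
elongate rostrum (derived state '1') is unique to Taxon 5 (autapomorphy; uninformative for grouping).
Only Taxon 2 and Taxon 5 show the derived state '1' for forked tongue, supporting them as a clade.
fused pelvic girdle: derived state '1' in Taxon 4 only — an autapomorphy, so it tells us nothing about relationships among taxa.
nectar spur (derived state '1') is shared by Taxon 2, Taxon 5, and Taxon 8 — a synapomorphy uniting that clade.
Most parsimonious ingroup topology: (((Taxon 8,(Taxon 2,Taxon 5)),Taxon 1),Taxon 4).
Changes per character on this tree: dorsal spines: 1; elongate rostrum: 1; forked tongue: 1; fused pelvic girdle: 1; nectar spur: 1.
Total = 5.

5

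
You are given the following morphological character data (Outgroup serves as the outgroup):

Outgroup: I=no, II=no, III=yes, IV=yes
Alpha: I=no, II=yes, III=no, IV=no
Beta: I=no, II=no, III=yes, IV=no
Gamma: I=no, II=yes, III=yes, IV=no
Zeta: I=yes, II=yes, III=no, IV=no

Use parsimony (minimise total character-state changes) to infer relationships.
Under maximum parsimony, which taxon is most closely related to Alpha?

Zeta

Character polarity is set by the outgroup: the derived state is whichever differs from the outgroup's state, so for III, IV the derived state is 'no', and for the remaining characters it is 'yes'.
I (derived state 'yes') is unique to Zeta (autapomorphy; uninformative for grouping).
II (derived state 'yes') is shared by Alpha, Gamma, and Zeta — a synapomorphy uniting that clade.
Only Alpha and Zeta show the derived state 'no' for III, supporting them as a clade.
All ingroup taxa share the derived state 'no' for IV; it defines the ingroup but does not resolve relationships within it.
Most parsimonious ingroup topology: (((Alpha,Zeta),Gamma),Beta).
Alpha and Zeta form a cherry on this tree, so they are sister taxa.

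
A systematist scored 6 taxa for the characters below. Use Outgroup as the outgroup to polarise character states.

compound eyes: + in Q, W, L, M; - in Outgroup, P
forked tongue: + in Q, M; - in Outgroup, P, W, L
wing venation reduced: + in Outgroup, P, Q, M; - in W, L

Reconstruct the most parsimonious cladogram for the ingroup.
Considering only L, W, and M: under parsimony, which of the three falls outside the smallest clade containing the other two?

Character polarity is set by the outgroup: the derived state is whichever differs from the outgroup's state, so for wing venation reduced the derived state is '-', and for the remaining characters it is '+'.
compound eyes (derived state '+') is shared by L, M, Q, and W — a synapomorphy uniting that clade.
Only M and Q show the derived state '+' for forked tongue, supporting them as a clade.
wing venation reduced: derived state '-' in L and W only — synapomorphy for {L, W}.
Most parsimonious ingroup topology: (P,((Q,M),(W,L))).
W and L share a more recent common ancestor with each other than either does with M, so M is the least closely related of the three.

M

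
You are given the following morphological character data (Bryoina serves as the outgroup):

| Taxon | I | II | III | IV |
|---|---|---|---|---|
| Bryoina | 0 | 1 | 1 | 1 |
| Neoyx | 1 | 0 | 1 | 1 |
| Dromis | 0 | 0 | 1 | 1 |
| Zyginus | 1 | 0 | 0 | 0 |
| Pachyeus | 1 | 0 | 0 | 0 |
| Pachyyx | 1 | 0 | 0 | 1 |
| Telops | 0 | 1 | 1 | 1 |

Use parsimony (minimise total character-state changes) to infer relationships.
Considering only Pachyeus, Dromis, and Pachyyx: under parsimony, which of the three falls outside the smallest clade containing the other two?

Character polarity is set by the outgroup: the derived state is whichever differs from the outgroup's state, so for II, III, IV the derived state is '0', and for the remaining characters it is '1'.
I: derived state '1' in Neoyx, Pachyeus, Pachyyx, and Zyginus only — synapomorphy for {Neoyx, Pachyeus, Pachyyx, Zyginus}.
Only Dromis, Neoyx, Pachyeus, Pachyyx, and Zyginus show the derived state '0' for II, supporting them as a clade.
III (derived state '0') is shared by Pachyeus, Pachyyx, and Zyginus — a synapomorphy uniting that clade.
IV (derived state '0') is shared by Pachyeus and Zyginus — a synapomorphy uniting that clade.
Most parsimonious ingroup topology: (((Neoyx,((Zyginus,Pachyeus),Pachyyx)),Dromis),Telops).
Pachyyx and Pachyeus share a more recent common ancestor with each other than either does with Dromis, so Dromis is the least closely related of the three.

Dromis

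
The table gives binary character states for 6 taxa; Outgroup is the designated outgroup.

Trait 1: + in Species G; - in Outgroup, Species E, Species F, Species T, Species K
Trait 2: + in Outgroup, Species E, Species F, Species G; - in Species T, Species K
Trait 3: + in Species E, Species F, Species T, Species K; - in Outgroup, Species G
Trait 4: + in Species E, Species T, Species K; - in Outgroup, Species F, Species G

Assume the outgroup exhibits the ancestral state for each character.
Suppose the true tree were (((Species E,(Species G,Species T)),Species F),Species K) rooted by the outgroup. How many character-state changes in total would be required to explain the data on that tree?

Map each character onto (((Species E,(Species G,Species T)),Species F),Species K) (rooted by Outgroup) and count the minimum state changes it requires (Fitch parsimony):
Trait 1: 1; Trait 2: 2; Trait 3: 2; Trait 4: 3.
Total tree length = 8.

8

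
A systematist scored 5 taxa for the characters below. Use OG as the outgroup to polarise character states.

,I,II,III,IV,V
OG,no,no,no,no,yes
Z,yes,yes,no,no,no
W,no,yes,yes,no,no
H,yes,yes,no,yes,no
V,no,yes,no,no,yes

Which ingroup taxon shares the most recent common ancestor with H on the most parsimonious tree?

Character polarity is set by the outgroup: the derived state is whichever differs from the outgroup's state, so for V the derived state is 'no', and for the remaining characters it is 'yes'.
I: derived state 'yes' in H and Z only — synapomorphy for {H, Z}.
All ingroup taxa share the derived state 'yes' for II; it defines the ingroup but does not resolve relationships within it.
III (derived state 'yes') is unique to W (autapomorphy; uninformative for grouping).
IV: derived state 'yes' in H only — an autapomorphy, so it tells us nothing about relationships among taxa.
V (derived state 'no') is shared by H, W, and Z — a synapomorphy uniting that clade.
Most parsimonious ingroup topology: (((Z,H),W),V).
H and Z form a cherry on this tree, so they are sister taxa.

Z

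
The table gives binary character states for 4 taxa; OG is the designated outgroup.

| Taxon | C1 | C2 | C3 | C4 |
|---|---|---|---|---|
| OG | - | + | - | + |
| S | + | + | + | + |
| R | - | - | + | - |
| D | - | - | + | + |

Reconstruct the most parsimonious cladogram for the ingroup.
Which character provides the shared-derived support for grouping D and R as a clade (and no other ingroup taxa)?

Character polarity is set by the outgroup: the derived state is whichever differs from the outgroup's state, so for C2, C4 the derived state is '-', and for the remaining characters it is '+'.
C1 (derived state '+') is unique to S (autapomorphy; uninformative for grouping).
C2 (derived state '-') is shared by D and R — a synapomorphy uniting that clade.
All ingroup taxa share the derived state '+' for C3; it defines the ingroup but does not resolve relationships within it.
C4: derived state '-' in R only — an autapomorphy, so it tells us nothing about relationships among taxa.
Most parsimonious ingroup topology: (S,(R,D)).
The clade {D, R} is supported by C2: its derived state '-' occurs in exactly those taxa and in no other taxon (including the outgroup).

C2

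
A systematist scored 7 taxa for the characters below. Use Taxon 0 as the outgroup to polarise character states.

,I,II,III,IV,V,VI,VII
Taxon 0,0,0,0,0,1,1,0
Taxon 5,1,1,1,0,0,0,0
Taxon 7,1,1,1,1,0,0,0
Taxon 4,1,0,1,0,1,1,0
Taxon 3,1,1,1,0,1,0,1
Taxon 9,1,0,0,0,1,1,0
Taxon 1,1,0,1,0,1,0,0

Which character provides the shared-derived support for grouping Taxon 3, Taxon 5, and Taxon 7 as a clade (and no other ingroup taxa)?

II

Character polarity is set by the outgroup: the derived state is whichever differs from the outgroup's state, so for V, VI the derived state is '0', and for the remaining characters it is '1'.
I (derived state '1') is shared by all ingroup taxa — unites the whole ingroup.
II (derived state '1') is shared by Taxon 3, Taxon 5, and Taxon 7 — a synapomorphy uniting that clade.
Only Taxon 1, Taxon 3, Taxon 4, Taxon 5, and Taxon 7 show the derived state '1' for III, supporting them as a clade.
IV: derived state '1' in Taxon 7 only — an autapomorphy, so it tells us nothing about relationships among taxa.
V: derived state '0' in Taxon 5 and Taxon 7 only — synapomorphy for {Taxon 5, Taxon 7}.
VI (derived state '0') is shared by Taxon 1, Taxon 3, Taxon 5, and Taxon 7 — a synapomorphy uniting that clade.
VII (derived state '1') is unique to Taxon 3 (autapomorphy; uninformative for grouping).
Most parsimonious ingroup topology: (((((Taxon 5,Taxon 7),Taxon 3),Taxon 1),Taxon 4),Taxon 9).
The clade {Taxon 3, Taxon 5, Taxon 7} is supported by II: its derived state '1' occurs in exactly those taxa and in no other taxon (including the outgroup).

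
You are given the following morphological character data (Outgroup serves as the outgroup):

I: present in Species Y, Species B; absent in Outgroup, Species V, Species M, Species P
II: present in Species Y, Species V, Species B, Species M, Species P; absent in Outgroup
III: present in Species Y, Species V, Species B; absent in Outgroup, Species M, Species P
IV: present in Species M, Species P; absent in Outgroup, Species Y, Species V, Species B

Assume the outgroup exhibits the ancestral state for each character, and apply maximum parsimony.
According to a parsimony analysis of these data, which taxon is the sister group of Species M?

The outgroup has state 'absent' for every character, so 'present' is the derived state throughout.
I (derived state 'present') is shared by Species B and Species Y — a synapomorphy uniting that clade.
All ingroup taxa share the derived state 'present' for II; it defines the ingroup but does not resolve relationships within it.
Only Species B, Species V, and Species Y show the derived state 'present' for III, supporting them as a clade.
IV (derived state 'present') is shared by Species M and Species P — a synapomorphy uniting that clade.
Most parsimonious ingroup topology: (((Species Y,Species B),Species V),(Species M,Species P)).
Species M and Species P form a cherry on this tree, so they are sister taxa.

Species P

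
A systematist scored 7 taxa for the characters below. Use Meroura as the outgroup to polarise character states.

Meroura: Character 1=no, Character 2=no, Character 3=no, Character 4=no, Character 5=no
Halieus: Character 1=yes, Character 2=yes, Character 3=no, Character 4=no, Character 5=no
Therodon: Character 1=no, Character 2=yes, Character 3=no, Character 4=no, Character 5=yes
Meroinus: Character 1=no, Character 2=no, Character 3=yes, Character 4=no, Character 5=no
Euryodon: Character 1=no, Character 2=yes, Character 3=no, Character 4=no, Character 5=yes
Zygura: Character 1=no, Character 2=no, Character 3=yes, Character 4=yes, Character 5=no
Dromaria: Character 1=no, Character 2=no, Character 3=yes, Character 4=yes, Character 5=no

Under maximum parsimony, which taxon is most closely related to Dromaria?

Zygura

The outgroup has state 'no' for every character, so 'yes' is the derived state throughout.
Character 1 (derived state 'yes') is unique to Halieus (autapomorphy; uninformative for grouping).
Character 2: derived state 'yes' in Euryodon, Halieus, and Therodon only — synapomorphy for {Euryodon, Halieus, Therodon}.
Character 3: derived state 'yes' in Dromaria, Meroinus, and Zygura only — synapomorphy for {Dromaria, Meroinus, Zygura}.
Character 4: derived state 'yes' in Dromaria and Zygura only — synapomorphy for {Dromaria, Zygura}.
Character 5 (derived state 'yes') is shared by Euryodon and Therodon — a synapomorphy uniting that clade.
Most parsimonious ingroup topology: ((Halieus,(Therodon,Euryodon)),(Meroinus,(Zygura,Dromaria))).
Dromaria and Zygura form a cherry on this tree, so they are sister taxa.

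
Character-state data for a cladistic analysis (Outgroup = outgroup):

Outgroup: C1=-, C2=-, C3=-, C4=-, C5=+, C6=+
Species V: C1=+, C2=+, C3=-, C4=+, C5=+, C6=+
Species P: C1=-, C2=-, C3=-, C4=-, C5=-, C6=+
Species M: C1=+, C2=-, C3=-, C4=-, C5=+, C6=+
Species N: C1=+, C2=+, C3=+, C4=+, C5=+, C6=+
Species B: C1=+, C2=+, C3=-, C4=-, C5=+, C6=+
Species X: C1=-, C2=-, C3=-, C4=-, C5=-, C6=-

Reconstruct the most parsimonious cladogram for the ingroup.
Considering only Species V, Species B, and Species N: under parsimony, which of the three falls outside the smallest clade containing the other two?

Character polarity is set by the outgroup: the derived state is whichever differs from the outgroup's state, so for C5, C6 the derived state is '-', and for the remaining characters it is '+'.
Only Species B, Species M, Species N, and Species V show the derived state '+' for C1, supporting them as a clade.
C2 (derived state '+') is shared by Species B, Species N, and Species V — a synapomorphy uniting that clade.
C3: derived state '+' in Species N only — an autapomorphy, so it tells us nothing about relationships among taxa.
Only Species N and Species V show the derived state '+' for C4, supporting them as a clade.
Only Species P and Species X show the derived state '-' for C5, supporting them as a clade.
C6 (derived state '-') is unique to Species X (autapomorphy; uninformative for grouping).
Most parsimonious ingroup topology: ((((Species V,Species N),Species B),Species M),(Species P,Species X)).
Species V and Species N share a more recent common ancestor with each other than either does with Species B, so Species B is the least closely related of the three.

Species B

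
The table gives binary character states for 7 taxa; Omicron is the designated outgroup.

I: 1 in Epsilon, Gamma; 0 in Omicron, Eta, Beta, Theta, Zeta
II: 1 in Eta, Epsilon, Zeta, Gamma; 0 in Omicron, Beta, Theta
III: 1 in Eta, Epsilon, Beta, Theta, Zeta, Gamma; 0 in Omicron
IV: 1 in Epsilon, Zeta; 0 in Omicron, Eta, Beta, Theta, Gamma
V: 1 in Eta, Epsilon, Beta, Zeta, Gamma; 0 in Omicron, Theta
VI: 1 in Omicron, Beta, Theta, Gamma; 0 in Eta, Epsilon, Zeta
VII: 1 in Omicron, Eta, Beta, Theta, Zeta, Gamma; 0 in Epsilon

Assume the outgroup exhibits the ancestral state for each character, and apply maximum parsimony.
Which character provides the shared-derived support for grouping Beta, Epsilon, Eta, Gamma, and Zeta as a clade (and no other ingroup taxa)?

V

Character polarity is set by the outgroup: the derived state is whichever differs from the outgroup's state, so for VI, VII the derived state is '0', and for the remaining characters it is '1'.
I groups Epsilon and Gamma, which is incompatible with the clades supported by the remaining characters; treating it as convergent (homoplasy) costs fewer steps than any alternative tree.
Only Epsilon, Eta, Gamma, and Zeta show the derived state '1' for II, supporting them as a clade.
All ingroup taxa share the derived state '1' for III; it defines the ingroup but does not resolve relationships within it.
IV: derived state '1' in Epsilon and Zeta only — synapomorphy for {Epsilon, Zeta}.
V (derived state '1') is shared by Beta, Epsilon, Eta, Gamma, and Zeta — a synapomorphy uniting that clade.
VI: derived state '0' in Epsilon, Eta, and Zeta only — synapomorphy for {Epsilon, Eta, Zeta}.
VII (derived state '0') is unique to Epsilon (autapomorphy; uninformative for grouping).
Most parsimonious ingroup topology: ((((Eta,(Epsilon,Zeta)),Gamma),Beta),Theta).
The clade {Beta, Epsilon, Eta, Gamma, Zeta} is supported by V: its derived state '1' occurs in exactly those taxa and in no other taxon (including the outgroup).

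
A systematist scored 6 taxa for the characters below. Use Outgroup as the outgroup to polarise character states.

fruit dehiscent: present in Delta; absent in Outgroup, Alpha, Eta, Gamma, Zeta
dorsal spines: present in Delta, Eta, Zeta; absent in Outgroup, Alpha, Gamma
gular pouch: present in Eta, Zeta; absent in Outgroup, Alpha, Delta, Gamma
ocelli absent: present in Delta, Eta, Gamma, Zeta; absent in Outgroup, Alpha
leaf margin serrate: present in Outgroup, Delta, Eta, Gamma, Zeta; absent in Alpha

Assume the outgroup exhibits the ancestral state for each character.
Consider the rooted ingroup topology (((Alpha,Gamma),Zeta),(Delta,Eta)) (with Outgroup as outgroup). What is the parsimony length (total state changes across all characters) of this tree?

8

Map each character onto (((Alpha,Gamma),Zeta),(Delta,Eta)) (rooted by Outgroup) and count the minimum state changes it requires (Fitch parsimony):
fruit dehiscent: 1; dorsal spines: 2; gular pouch: 2; ocelli absent: 2; leaf margin serrate: 1.
Total tree length = 8.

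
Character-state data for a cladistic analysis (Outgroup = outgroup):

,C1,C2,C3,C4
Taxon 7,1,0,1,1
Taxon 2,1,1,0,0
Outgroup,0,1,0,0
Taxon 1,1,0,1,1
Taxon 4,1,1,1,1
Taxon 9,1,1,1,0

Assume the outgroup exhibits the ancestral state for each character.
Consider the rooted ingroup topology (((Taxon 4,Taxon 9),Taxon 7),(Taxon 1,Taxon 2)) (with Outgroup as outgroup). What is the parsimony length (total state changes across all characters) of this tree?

8

Map each character onto (((Taxon 4,Taxon 9),Taxon 7),(Taxon 1,Taxon 2)) (rooted by Outgroup) and count the minimum state changes it requires (Fitch parsimony):
C1: 1; C2: 2; C3: 2; C4: 3.
Total tree length = 8.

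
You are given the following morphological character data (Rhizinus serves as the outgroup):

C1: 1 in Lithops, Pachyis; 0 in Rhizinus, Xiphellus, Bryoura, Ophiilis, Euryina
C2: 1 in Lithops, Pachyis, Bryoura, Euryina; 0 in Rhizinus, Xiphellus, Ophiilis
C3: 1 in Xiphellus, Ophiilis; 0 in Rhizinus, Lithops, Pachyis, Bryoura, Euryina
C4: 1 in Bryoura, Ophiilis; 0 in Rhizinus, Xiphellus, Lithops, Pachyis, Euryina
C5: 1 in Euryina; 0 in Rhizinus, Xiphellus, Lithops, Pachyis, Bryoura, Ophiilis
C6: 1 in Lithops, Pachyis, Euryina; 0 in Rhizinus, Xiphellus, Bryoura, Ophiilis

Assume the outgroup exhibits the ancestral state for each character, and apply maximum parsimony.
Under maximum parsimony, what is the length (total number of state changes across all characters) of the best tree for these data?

The outgroup has state '0' for every character, so '1' is the derived state throughout.
C1 (derived state '1') is shared by Lithops and Pachyis — a synapomorphy uniting that clade.
Only Bryoura, Euryina, Lithops, and Pachyis show the derived state '1' for C2, supporting them as a clade.
C3 (derived state '1') is shared by Ophiilis and Xiphellus — a synapomorphy uniting that clade.
C4 (state '1') occurs in Bryoura and Ophiilis but conflicts with the nesting implied by the other characters — most parsimoniously interpreted as homoplasy.
C5: derived state '1' in Euryina only — an autapomorphy, so it tells us nothing about relationships among taxa.
C6 (derived state '1') is shared by Euryina, Lithops, and Pachyis — a synapomorphy uniting that clade.
Most parsimonious ingroup topology: ((Xiphellus,Ophiilis),(((Lithops,Pachyis),Euryina),Bryoura)).
Changes per character on this tree: C1: 1; C2: 1; C3: 1; C4: 2; C5: 1; C6: 1.
Total = 7.

7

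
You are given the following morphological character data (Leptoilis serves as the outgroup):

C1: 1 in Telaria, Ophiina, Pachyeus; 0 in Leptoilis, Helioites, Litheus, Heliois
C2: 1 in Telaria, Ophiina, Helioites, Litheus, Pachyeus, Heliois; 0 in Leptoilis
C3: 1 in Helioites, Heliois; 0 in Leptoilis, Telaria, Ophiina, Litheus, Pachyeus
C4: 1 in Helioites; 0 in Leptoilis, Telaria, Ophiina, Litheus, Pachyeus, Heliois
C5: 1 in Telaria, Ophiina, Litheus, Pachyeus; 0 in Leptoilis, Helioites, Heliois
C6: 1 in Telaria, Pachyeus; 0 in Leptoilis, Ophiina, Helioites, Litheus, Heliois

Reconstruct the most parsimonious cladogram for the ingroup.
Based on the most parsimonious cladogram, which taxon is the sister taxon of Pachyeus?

Telaria

The outgroup has state '0' for every character, so '1' is the derived state throughout.
Only Ophiina, Pachyeus, and Telaria show the derived state '1' for C1, supporting them as a clade.
C2 (derived state '1') is shared by all ingroup taxa — unites the whole ingroup.
C3: derived state '1' in Heliois and Helioites only — synapomorphy for {Heliois, Helioites}.
C4: derived state '1' in Helioites only — an autapomorphy, so it tells us nothing about relationships among taxa.
C5: derived state '1' in Litheus, Ophiina, Pachyeus, and Telaria only — synapomorphy for {Litheus, Ophiina, Pachyeus, Telaria}.
C6: derived state '1' in Pachyeus and Telaria only — synapomorphy for {Pachyeus, Telaria}.
Most parsimonious ingroup topology: ((((Telaria,Pachyeus),Ophiina),Litheus),(Helioites,Heliois)).
Pachyeus and Telaria form a cherry on this tree, so they are sister taxa.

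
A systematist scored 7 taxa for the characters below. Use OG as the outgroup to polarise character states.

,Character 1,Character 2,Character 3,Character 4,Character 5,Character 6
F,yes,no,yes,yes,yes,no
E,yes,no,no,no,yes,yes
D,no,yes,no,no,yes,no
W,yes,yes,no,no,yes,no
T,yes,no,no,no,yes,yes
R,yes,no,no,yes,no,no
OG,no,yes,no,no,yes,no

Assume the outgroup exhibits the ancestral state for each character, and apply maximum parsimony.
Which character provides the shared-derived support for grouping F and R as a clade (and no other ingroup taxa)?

Character polarity is set by the outgroup: the derived state is whichever differs from the outgroup's state, so for Character 2, Character 5 the derived state is 'no', and for the remaining characters it is 'yes'.
Character 1: derived state 'yes' in E, F, R, T, and W only — synapomorphy for {E, F, R, T, W}.
Character 2 (derived state 'no') is shared by E, F, R, and T — a synapomorphy uniting that clade.
Character 3: derived state 'yes' in F only — an autapomorphy, so it tells us nothing about relationships among taxa.
Character 4: derived state 'yes' in F and R only — synapomorphy for {F, R}.
Character 5: derived state 'no' in R only — an autapomorphy, so it tells us nothing about relationships among taxa.
Character 6: derived state 'yes' in E and T only — synapomorphy for {E, T}.
Most parsimonious ingroup topology: ((W,((F,R),(T,E))),D).
The clade {F, R} is supported by Character 4: its derived state 'yes' occurs in exactly those taxa and in no other taxon (including the outgroup).

Character 4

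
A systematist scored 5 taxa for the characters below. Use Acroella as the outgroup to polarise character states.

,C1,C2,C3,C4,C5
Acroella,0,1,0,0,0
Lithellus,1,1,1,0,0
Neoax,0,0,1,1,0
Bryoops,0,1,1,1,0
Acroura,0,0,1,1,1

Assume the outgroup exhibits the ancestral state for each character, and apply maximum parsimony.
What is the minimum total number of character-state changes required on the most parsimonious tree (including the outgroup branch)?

Character polarity is set by the outgroup: the derived state is whichever differs from the outgroup's state, so for C2 the derived state is '0', and for the remaining characters it is '1'.
C1: derived state '1' in Lithellus only — an autapomorphy, so it tells us nothing about relationships among taxa.
Only Acroura and Neoax show the derived state '0' for C2, supporting them as a clade.
All ingroup taxa share the derived state '1' for C3; it defines the ingroup but does not resolve relationships within it.
C4 (derived state '1') is shared by Acroura, Bryoops, and Neoax — a synapomorphy uniting that clade.
C5 (derived state '1') is unique to Acroura (autapomorphy; uninformative for grouping).
Most parsimonious ingroup topology: (Lithellus,((Neoax,Acroura),Bryoops)).
Changes per character on this tree: C1: 1; C2: 1; C3: 1; C4: 1; C5: 1.
Total = 5.

5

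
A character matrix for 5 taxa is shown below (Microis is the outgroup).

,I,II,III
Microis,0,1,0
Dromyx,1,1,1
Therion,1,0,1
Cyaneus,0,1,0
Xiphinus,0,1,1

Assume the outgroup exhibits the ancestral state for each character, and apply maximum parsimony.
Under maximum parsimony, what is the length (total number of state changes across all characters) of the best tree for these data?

3

Character polarity is set by the outgroup: the derived state is whichever differs from the outgroup's state, so for II the derived state is '0', and for the remaining characters it is '1'.
I (derived state '1') is shared by Dromyx and Therion — a synapomorphy uniting that clade.
II (derived state '0') is unique to Therion (autapomorphy; uninformative for grouping).
III (derived state '1') is shared by Dromyx, Therion, and Xiphinus — a synapomorphy uniting that clade.
Most parsimonious ingroup topology: (((Dromyx,Therion),Xiphinus),Cyaneus).
Changes per character on this tree: I: 1; II: 1; III: 1.
Total = 3.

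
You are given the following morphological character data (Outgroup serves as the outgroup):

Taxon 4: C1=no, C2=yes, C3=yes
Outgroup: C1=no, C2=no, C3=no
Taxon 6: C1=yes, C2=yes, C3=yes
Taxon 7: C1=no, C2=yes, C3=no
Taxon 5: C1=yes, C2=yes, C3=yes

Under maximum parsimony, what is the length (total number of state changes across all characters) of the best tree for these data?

3

The outgroup has state 'no' for every character, so 'yes' is the derived state throughout.
Only Taxon 5 and Taxon 6 show the derived state 'yes' for C1, supporting them as a clade.
C2 (derived state 'yes') is shared by all ingroup taxa — unites the whole ingroup.
C3 (derived state 'yes') is shared by Taxon 4, Taxon 5, and Taxon 6 — a synapomorphy uniting that clade.
Most parsimonious ingroup topology: ((Taxon 4,(Taxon 5,Taxon 6)),Taxon 7).
Changes per character on this tree: C1: 1; C2: 1; C3: 1.
Total = 3.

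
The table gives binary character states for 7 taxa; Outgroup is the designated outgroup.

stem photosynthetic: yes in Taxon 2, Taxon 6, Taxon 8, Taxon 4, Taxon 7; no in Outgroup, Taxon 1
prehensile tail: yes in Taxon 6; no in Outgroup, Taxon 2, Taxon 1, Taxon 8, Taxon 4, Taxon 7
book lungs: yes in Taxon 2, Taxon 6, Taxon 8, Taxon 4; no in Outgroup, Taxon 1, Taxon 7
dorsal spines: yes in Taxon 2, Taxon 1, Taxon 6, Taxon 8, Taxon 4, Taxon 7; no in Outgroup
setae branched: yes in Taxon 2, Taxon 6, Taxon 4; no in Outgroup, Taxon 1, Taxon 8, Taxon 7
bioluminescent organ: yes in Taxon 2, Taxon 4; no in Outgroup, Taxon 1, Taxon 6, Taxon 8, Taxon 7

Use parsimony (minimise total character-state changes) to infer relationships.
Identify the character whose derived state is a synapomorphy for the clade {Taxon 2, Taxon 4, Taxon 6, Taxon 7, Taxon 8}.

stem photosynthetic

The outgroup has state 'no' for every character, so 'yes' is the derived state throughout.
stem photosynthetic (derived state 'yes') is shared by Taxon 2, Taxon 4, Taxon 6, Taxon 7, and Taxon 8 — a synapomorphy uniting that clade.
prehensile tail (derived state 'yes') is unique to Taxon 6 (autapomorphy; uninformative for grouping).
Only Taxon 2, Taxon 4, Taxon 6, and Taxon 8 show the derived state 'yes' for book lungs, supporting them as a clade.
All ingroup taxa share the derived state 'yes' for dorsal spines; it defines the ingroup but does not resolve relationships within it.
Only Taxon 2, Taxon 4, and Taxon 6 show the derived state 'yes' for setae branched, supporting them as a clade.
Only Taxon 2 and Taxon 4 show the derived state 'yes' for bioluminescent organ, supporting them as a clade.
Most parsimonious ingroup topology: (((((Taxon 2,Taxon 4),Taxon 6),Taxon 8),Taxon 7),Taxon 1).
The clade {Taxon 2, Taxon 4, Taxon 6, Taxon 7, Taxon 8} is supported by stem photosynthetic: its derived state 'yes' occurs in exactly those taxa and in no other taxon (including the outgroup).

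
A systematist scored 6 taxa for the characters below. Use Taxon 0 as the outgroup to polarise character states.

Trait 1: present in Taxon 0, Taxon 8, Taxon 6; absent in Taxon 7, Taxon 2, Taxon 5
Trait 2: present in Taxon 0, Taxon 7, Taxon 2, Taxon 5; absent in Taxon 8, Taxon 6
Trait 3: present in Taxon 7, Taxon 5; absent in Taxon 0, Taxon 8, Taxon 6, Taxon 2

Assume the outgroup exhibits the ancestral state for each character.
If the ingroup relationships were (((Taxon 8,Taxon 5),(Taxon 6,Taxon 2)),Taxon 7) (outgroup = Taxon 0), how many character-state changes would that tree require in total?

7

Map each character onto (((Taxon 8,Taxon 5),(Taxon 6,Taxon 2)),Taxon 7) (rooted by Taxon 0) and count the minimum state changes it requires (Fitch parsimony):
Trait 1: 3; Trait 2: 2; Trait 3: 2.
Total tree length = 7.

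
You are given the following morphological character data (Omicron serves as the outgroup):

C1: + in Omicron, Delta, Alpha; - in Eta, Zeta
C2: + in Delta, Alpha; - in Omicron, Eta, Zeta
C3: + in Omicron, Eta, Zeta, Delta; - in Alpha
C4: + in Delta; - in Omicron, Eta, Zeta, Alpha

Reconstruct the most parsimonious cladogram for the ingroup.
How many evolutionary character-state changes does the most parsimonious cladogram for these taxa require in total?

4

Character polarity is set by the outgroup: the derived state is whichever differs from the outgroup's state, so for C1, C3 the derived state is '-', and for the remaining characters it is '+'.
C1 (derived state '-') is shared by Eta and Zeta — a synapomorphy uniting that clade.
Only Alpha and Delta show the derived state '+' for C2, supporting them as a clade.
C3 (derived state '-') is unique to Alpha (autapomorphy; uninformative for grouping).
C4: derived state '+' in Delta only — an autapomorphy, so it tells us nothing about relationships among taxa.
Most parsimonious ingroup topology: ((Eta,Zeta),(Delta,Alpha)).
Changes per character on this tree: C1: 1; C2: 1; C3: 1; C4: 1.
Total = 4.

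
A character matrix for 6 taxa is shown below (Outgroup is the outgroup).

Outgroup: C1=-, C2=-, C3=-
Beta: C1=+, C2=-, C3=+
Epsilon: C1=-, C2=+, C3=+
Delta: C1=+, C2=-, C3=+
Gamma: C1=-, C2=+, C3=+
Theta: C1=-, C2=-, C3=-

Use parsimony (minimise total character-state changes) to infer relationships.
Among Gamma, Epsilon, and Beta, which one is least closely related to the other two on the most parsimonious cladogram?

Beta

The outgroup has state '-' for every character, so '+' is the derived state throughout.
C1 (derived state '+') is shared by Beta and Delta — a synapomorphy uniting that clade.
Only Epsilon and Gamma show the derived state '+' for C2, supporting them as a clade.
C3: derived state '+' in Beta, Delta, Epsilon, and Gamma only — synapomorphy for {Beta, Delta, Epsilon, Gamma}.
Most parsimonious ingroup topology: (((Beta,Delta),(Epsilon,Gamma)),Theta).
Epsilon and Gamma share a more recent common ancestor with each other than either does with Beta, so Beta is the least closely related of the three.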